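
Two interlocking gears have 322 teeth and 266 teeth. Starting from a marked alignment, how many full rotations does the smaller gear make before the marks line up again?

23 rotations

The first common completion time is the LCM of the periods.
322 = 2 × 7 × 23
266 = 2 × 7 × 19
LCM(322, 266) = 2 × 7 × 19 × 23 = 6118.
Rotations for period 266: 6118 / 266 = 23.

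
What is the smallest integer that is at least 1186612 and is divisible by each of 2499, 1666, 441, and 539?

1319472

The integer must be a common multiple of 2499, 1666, 441, and 539, so a multiple of their LCM.
2499 = 3 × 7^2 × 17
1666 = 2 × 7^2 × 17
441 = 3^2 × 7^2
539 = 7^2 × 11
LCM(2499, 1666, 441, 539) = 2 × 3^2 × 7^2 × 11 × 17 = 164934.
Smallest multiple of 164934 that is ≥ 1186612: ⌈1186612/164934⌉ × 164934 = 8 × 164934 = 1319472.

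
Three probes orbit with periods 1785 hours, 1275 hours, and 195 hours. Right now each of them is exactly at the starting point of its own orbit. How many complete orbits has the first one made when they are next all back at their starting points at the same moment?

They are all back at their starting positions together after one LCM of the periods.
1785 = 3 × 5 × 7 × 17
1275 = 3 × 5^2 × 17
195 = 3 × 5 × 13
LCM(1785, 1275, 195) = 3 × 5^2 × 7 × 13 × 17 = 116025.
Orbits for period 1785: 116025 / 1785 = 65.

65 orbits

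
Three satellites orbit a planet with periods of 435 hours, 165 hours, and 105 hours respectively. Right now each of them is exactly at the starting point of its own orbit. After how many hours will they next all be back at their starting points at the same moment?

33495 hours

They coincide at every common multiple of the periods; the first is the LCM.
435 = 3 × 5 × 29
165 = 3 × 5 × 11
105 = 3 × 5 × 7
LCM(435, 165, 105) = 3 × 5 × 7 × 11 × 29 = 33495.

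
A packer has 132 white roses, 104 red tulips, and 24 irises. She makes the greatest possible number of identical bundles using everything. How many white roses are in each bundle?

33

Number of bundles = gcd(132, 104, 24).
132 = 2^2 × 3 × 11
104 = 2^3 × 13
24 = 2^3 × 3
gcd(132, 104, 24) = 2^2 = 4.
white roses per bundle = 132 / 4 = 33.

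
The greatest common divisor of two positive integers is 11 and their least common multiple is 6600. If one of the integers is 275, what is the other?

For two integers, gcd × lcm = product, so the other is (11 × 6600) / 275 = 72600 / 275 = 264.

264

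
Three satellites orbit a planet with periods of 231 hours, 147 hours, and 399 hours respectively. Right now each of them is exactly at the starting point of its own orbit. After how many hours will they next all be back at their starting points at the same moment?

30723 hours

They coincide at every common multiple of the periods; the first is the LCM.
231 = 3 × 7 × 11
147 = 3 × 7^2
399 = 3 × 7 × 19
LCM(231, 147, 399) = 3 × 7^2 × 11 × 19 = 30723.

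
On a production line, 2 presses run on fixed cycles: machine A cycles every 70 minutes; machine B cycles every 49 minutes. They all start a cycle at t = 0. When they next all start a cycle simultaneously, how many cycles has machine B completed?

10 cycles

All finish a whole number of cycles simultaneously at t = LCM of the periods.
70 = 2 × 5 × 7
49 = 7^2
LCM(70, 49) = 2 × 5 × 7^2 = 490.
Cycles for period 49: 490 / 49 = 10.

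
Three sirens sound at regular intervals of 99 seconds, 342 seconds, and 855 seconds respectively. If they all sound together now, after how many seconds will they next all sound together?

18810 seconds

The first simultaneous occurrence is after LCM of the individual periods.
99 = 3^2 × 11
342 = 2 × 3^2 × 19
855 = 3^2 × 5 × 19
LCM(99, 342, 855) = 2 × 3^2 × 5 × 11 × 19 = 18810.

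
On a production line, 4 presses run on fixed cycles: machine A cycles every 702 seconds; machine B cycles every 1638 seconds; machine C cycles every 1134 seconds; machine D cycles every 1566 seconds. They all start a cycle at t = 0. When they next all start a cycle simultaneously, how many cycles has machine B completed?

261 cycles

All finish a whole number of cycles simultaneously at t = LCM of the periods.
702 = 2 × 3^3 × 13
1638 = 2 × 3^2 × 7 × 13
1134 = 2 × 3^4 × 7
1566 = 2 × 3^3 × 29
LCM(702, 1638, 1134, 1566) = 2 × 3^4 × 7 × 13 × 29 = 427518.
Cycles for period 1638: 427518 / 1638 = 261.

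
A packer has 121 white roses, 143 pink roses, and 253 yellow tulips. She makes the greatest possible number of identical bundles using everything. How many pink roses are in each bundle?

Number of bundles = gcd(121, 143, 253).
121 = 11^2
143 = 11 × 13
253 = 11 × 23
gcd(121, 143, 253) = 11.
pink roses per bundle = 143 / 11 = 13.

13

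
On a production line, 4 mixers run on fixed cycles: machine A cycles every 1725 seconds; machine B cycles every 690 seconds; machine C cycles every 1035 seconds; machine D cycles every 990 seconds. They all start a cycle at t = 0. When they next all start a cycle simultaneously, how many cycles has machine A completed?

66 cycles

They are all back at their starting positions together after one LCM of the periods.
1725 = 3 × 5^2 × 23
690 = 2 × 3 × 5 × 23
1035 = 3^2 × 5 × 23
990 = 2 × 3^2 × 5 × 11
LCM(1725, 690, 1035, 990) = 2 × 3^2 × 5^2 × 11 × 23 = 113850.
Cycles for period 1725: 113850 / 1725 = 66.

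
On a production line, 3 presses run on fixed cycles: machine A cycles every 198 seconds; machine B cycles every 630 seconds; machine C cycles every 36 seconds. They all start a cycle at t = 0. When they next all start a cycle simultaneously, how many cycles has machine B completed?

The first common completion time is the LCM of the periods.
198 = 2 × 3^2 × 11
630 = 2 × 3^2 × 5 × 7
36 = 2^2 × 3^2
LCM(198, 630, 36) = 2^2 × 3^2 × 5 × 7 × 11 = 13860.
Cycles for period 630: 13860 / 630 = 22.

22 cycles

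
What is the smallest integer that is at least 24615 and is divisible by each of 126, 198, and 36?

The integer must be a common multiple of 126, 198, and 36, so a multiple of their LCM.
126 = 2 × 3^2 × 7
198 = 2 × 3^2 × 11
36 = 2^2 × 3^2
LCM(126, 198, 36) = 2^2 × 3^2 × 7 × 11 = 2772.
Smallest multiple of 2772 that is ≥ 24615: ⌈24615/2772⌉ × 2772 = 9 × 2772 = 24948.

24948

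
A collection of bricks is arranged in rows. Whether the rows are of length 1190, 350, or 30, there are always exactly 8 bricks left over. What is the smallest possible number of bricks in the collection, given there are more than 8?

N − 8 must be a common multiple of 1190, 350, and 30.
1190 = 2 × 5 × 7 × 17
350 = 2 × 5^2 × 7
30 = 2 × 3 × 5
LCM(1190, 350, 30) = 2 × 3 × 5^2 × 7 × 17 = 17850.
Smallest N > 8 is LCM + 8 = 17850 + 8 = 17858.

17858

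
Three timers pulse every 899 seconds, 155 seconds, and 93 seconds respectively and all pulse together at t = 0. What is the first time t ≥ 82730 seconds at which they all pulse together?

Joint pulses occur at multiples of LCM(899, 155, 93).
899 = 29 × 31
155 = 5 × 31
93 = 3 × 31
LCM(899, 155, 93) = 3 × 5 × 29 × 31 = 13485.
Smallest multiple of 13485 that is ≥ 82730: ⌈82730/13485⌉ × 13485 = 7 × 13485 = 94395.

94395 seconds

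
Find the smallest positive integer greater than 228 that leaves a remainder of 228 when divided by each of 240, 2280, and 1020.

77748

N − 228 must be a common multiple of 240, 2280, and 1020.
240 = 2^4 × 3 × 5
2280 = 2^3 × 3 × 5 × 19
1020 = 2^2 × 3 × 5 × 17
LCM(240, 2280, 1020) = 2^4 × 3 × 5 × 17 × 19 = 77520.
Smallest N > 228 is LCM + 228 = 77520 + 228 = 77748.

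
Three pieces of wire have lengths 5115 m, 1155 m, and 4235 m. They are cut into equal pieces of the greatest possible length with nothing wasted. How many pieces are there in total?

191

Piece length = gcd(5115, 1155, 4235).
5115 = 3 × 5 × 11 × 31
1155 = 3 × 5 × 7 × 11
4235 = 5 × 7 × 11^2
gcd(5115, 1155, 4235) = 5 × 11 = 55.
Total pieces = 5115/55 + 1155/55 + 4235/55 = 93 + 21 + 77 = 191.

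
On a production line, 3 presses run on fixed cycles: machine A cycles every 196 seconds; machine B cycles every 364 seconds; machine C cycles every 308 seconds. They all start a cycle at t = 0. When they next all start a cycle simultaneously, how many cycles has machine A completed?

They are all back at their starting positions together after one LCM of the periods.
196 = 2^2 × 7^2
364 = 2^2 × 7 × 13
308 = 2^2 × 7 × 11
LCM(196, 364, 308) = 2^2 × 7^2 × 11 × 13 = 28028.
Cycles for period 196: 28028 / 196 = 143.

143 cycles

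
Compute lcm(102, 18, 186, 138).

102 = 2 × 3 × 17
18 = 2 × 3^2
186 = 2 × 3 × 31
138 = 2 × 3 × 23
LCM(102, 18, 186, 138) = 2 × 3^2 × 17 × 23 × 31 = 218178.

218178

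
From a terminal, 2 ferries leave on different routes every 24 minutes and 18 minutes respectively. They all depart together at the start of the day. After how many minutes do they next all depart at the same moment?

72 minutes

They coincide at every common multiple of the periods; the first is the LCM.
24 = 2^3 × 3
18 = 2 × 3^2
LCM(24, 18) = 2^3 × 3^2 = 72.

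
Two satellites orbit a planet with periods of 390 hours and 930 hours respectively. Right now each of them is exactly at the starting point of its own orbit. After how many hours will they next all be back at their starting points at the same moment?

12090 hours

They coincide at every common multiple of the periods; the first is the LCM.
390 = 2 × 3 × 5 × 13
930 = 2 × 3 × 5 × 31
LCM(390, 930) = 2 × 3 × 5 × 13 × 31 = 12090.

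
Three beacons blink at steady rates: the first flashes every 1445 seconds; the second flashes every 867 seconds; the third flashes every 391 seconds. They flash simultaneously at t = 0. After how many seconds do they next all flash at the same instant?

99705 seconds

They coincide at every common multiple of the periods; the first is the LCM.
1445 = 5 × 17^2
867 = 3 × 17^2
391 = 17 × 23
LCM(1445, 867, 391) = 3 × 5 × 17^2 × 23 = 99705.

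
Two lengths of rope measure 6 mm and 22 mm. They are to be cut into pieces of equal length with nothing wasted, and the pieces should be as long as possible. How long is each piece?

2 mm

By the Euclidean algorithm:
22 = 3 × 6 + 4
6 = 1 × 4 + 2
4 = 2 × 2 + 0
gcd(6, 22) = 2.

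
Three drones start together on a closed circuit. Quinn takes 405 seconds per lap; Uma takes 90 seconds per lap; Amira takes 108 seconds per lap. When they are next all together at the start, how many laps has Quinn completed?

They are all back at their starting positions together after one LCM of the periods.
405 = 3^4 × 5
90 = 2 × 3^2 × 5
108 = 2^2 × 3^3
LCM(405, 90, 108) = 2^2 × 3^4 × 5 = 1620.
Laps for period 405: 1620 / 405 = 4.

4 laps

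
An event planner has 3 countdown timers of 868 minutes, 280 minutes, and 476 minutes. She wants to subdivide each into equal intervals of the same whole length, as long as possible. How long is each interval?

28 minutes

The interval must divide each timer length; the longest such is the gcd.
868 = 2^2 × 7 × 31
280 = 2^3 × 5 × 7
476 = 2^2 × 7 × 17
gcd(868, 280, 476) = 2^2 × 7 = 28.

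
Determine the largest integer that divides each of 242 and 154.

242 = 2 × 11^2
154 = 2 × 7 × 11
gcd(242, 154) = 2 × 11 = 22.

22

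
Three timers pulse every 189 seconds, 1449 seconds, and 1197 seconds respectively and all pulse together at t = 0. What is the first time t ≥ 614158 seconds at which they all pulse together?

Joint pulses occur at multiples of LCM(189, 1449, 1197).
189 = 3^3 × 7
1449 = 3^2 × 7 × 23
1197 = 3^2 × 7 × 19
LCM(189, 1449, 1197) = 3^3 × 7 × 19 × 23 = 82593.
Smallest multiple of 82593 that is ≥ 614158: ⌈614158/82593⌉ × 82593 = 8 × 82593 = 660744.

660744 seconds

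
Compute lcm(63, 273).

819

63 = 3^2 × 7
273 = 3 × 7 × 13
LCM(63, 273) = 3^2 × 7 × 13 = 819.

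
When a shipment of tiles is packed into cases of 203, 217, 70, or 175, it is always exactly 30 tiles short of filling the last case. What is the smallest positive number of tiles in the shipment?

314620

Being 30 short of a full case of size k means N ≡ −30 (mod k), i.e. N + 30 is a multiple of each size.
203 = 7 × 29
217 = 7 × 31
70 = 2 × 5 × 7
175 = 5^2 × 7
LCM(203, 217, 70, 175) = 2 × 5^2 × 7 × 29 × 31 = 314650.
Smallest positive N is 314650 − 30 = 314620.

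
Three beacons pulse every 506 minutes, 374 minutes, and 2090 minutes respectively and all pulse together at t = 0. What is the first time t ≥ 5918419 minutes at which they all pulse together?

6537520 minutes

Joint pulses occur at multiples of LCM(506, 374, 2090).
506 = 2 × 11 × 23
374 = 2 × 11 × 17
2090 = 2 × 5 × 11 × 19
LCM(506, 374, 2090) = 2 × 5 × 11 × 17 × 19 × 23 = 817190.
Smallest multiple of 817190 that is ≥ 5918419: ⌈5918419/817190⌉ × 817190 = 8 × 817190 = 6537520.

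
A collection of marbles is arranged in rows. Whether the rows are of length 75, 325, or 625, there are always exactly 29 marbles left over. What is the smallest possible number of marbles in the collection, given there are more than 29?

N − 29 must be a common multiple of 75, 325, and 625.
75 = 3 × 5^2
325 = 5^2 × 13
625 = 5^4
LCM(75, 325, 625) = 3 × 5^4 × 13 = 24375.
Smallest N > 29 is LCM + 29 = 24375 + 29 = 24404.

24404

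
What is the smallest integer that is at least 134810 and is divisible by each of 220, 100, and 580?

The integer must be a common multiple of 220, 100, and 580, so a multiple of their LCM.
220 = 2^2 × 5 × 11
100 = 2^2 × 5^2
580 = 2^2 × 5 × 29
LCM(220, 100, 580) = 2^2 × 5^2 × 11 × 29 = 31900.
Smallest multiple of 31900 that is ≥ 134810: ⌈134810/31900⌉ × 31900 = 5 × 31900 = 159500.

159500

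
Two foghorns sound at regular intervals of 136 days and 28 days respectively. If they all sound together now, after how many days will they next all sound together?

We need the least common multiple of the intervals.
136 = 2^3 × 17
28 = 2^2 × 7
LCM(136, 28) = 2^3 × 7 × 17 = 952.

952 days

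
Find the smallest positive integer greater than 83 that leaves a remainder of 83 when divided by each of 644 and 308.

7167

N − 83 must be a common multiple of 644 and 308.
644 = 2^2 × 7 × 23
308 = 2^2 × 7 × 11
LCM(644, 308) = 2^2 × 7 × 11 × 23 = 7084.
Smallest N > 83 is LCM + 83 = 7084 + 83 = 7167.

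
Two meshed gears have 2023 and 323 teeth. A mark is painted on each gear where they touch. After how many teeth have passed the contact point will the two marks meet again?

We need the least common multiple of the intervals.
2023 = 7 × 17^2
323 = 17 × 19
LCM(2023, 323) = 7 × 17^2 × 19 = 38437.

38437 teeth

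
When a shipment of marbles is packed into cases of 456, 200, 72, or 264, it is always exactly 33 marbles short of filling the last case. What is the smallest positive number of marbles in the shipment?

Being 33 short of a full case of size k means N ≡ −33 (mod k), i.e. N + 33 is a multiple of each size.
456 = 2^3 × 3 × 19
200 = 2^3 × 5^2
72 = 2^3 × 3^2
264 = 2^3 × 3 × 11
LCM(456, 200, 72, 264) = 2^3 × 3^2 × 5^2 × 11 × 19 = 376200.
Smallest positive N is 376200 − 33 = 376167.

376167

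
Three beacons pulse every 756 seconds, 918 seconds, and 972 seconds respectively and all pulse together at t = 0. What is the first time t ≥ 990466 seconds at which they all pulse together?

Joint pulses occur at multiples of LCM(756, 918, 972).
756 = 2^2 × 3^3 × 7
918 = 2 × 3^3 × 17
972 = 2^2 × 3^5
LCM(756, 918, 972) = 2^2 × 3^5 × 7 × 17 = 115668.
Smallest multiple of 115668 that is ≥ 990466: ⌈990466/115668⌉ × 115668 = 9 × 115668 = 1041012.

1041012 seconds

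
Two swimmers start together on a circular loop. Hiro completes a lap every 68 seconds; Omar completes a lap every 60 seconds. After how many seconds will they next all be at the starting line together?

The first simultaneous occurrence is after LCM of the individual periods.
68 = 2^2 × 17
60 = 2^2 × 3 × 5
LCM(68, 60) = 2^2 × 3 × 5 × 17 = 1020.

1020 seconds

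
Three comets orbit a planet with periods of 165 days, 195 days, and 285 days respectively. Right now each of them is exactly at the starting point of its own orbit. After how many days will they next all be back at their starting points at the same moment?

The first simultaneous occurrence is after LCM of the individual periods.
165 = 3 × 5 × 11
195 = 3 × 5 × 13
285 = 3 × 5 × 19
LCM(165, 195, 285) = 3 × 5 × 11 × 13 × 19 = 40755.

40755 days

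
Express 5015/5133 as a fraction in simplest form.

5015 = 5 × 17 × 59
5133 = 3 × 29 × 59
gcd(5015, 5133) = 59.
Divide numerator and denominator by 59: 5015/5133 = 85/87.

85/87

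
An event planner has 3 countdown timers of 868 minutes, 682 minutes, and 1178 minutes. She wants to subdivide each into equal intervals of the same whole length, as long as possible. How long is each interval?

The interval must divide each timer length; the longest such is the gcd.
868 = 2^2 × 7 × 31
682 = 2 × 11 × 31
1178 = 2 × 19 × 31
gcd(868, 682, 1178) = 2 × 31 = 62.

62 minutes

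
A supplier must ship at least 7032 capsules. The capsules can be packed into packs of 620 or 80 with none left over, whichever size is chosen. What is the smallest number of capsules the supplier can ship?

7440

The number of capsules must be a common multiple of 620 and 80, so a multiple of their LCM.
620 = 2^2 × 5 × 31
80 = 2^4 × 5
LCM(620, 80) = 2^4 × 5 × 31 = 2480.
Smallest multiple of 2480 that is ≥ 7032: ⌈7032/2480⌉ × 2480 = 3 × 2480 = 7440.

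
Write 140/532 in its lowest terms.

140 = 2^2 × 5 × 7
532 = 2^2 × 7 × 19
gcd(140, 532) = 2^2 × 7 = 28.
Divide numerator and denominator by 28: 140/532 = 5/19.

5/19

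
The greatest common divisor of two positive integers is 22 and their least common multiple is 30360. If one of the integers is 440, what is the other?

1518

For two integers, gcd × lcm = product, so the other is (22 × 30360) / 440 = 667920 / 440 = 1518.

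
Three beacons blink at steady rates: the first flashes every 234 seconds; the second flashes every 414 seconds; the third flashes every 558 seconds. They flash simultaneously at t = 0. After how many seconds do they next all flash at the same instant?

166842 seconds

We need the least common multiple of the intervals.
234 = 2 × 3^2 × 13
414 = 2 × 3^2 × 23
558 = 2 × 3^2 × 31
LCM(234, 414, 558) = 2 × 3^2 × 13 × 23 × 31 = 166842.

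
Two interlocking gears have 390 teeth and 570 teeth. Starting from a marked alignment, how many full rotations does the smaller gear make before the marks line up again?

19 rotations

They are all back at their starting positions together after one LCM of the periods.
390 = 2 × 3 × 5 × 13
570 = 2 × 3 × 5 × 19
LCM(390, 570) = 2 × 3 × 5 × 13 × 19 = 7410.
Rotations for period 390: 7410 / 390 = 19.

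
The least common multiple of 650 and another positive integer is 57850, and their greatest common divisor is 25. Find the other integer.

gcd × lcm = product of the two integers, so the other integer is (25 × 57850) / 650 = 2225.

2225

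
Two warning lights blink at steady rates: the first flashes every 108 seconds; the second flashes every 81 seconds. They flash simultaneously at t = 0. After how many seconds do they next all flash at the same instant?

324 seconds

We need the least common multiple of the intervals.
108 = 2^2 × 3^3
81 = 3^4
LCM(108, 81) = 2^2 × 3^4 = 324.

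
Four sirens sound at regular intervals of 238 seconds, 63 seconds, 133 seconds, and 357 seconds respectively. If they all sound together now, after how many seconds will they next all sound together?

We need the least common multiple of the intervals.
238 = 2 × 7 × 17
63 = 3^2 × 7
133 = 7 × 19
357 = 3 × 7 × 17
LCM(238, 63, 133, 357) = 2 × 3^2 × 7 × 17 × 19 = 40698.

40698 seconds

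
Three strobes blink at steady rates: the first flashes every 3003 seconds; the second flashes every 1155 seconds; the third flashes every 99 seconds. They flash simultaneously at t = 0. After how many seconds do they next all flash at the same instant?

We need the least common multiple of the intervals.
3003 = 3 × 7 × 11 × 13
1155 = 3 × 5 × 7 × 11
99 = 3^2 × 11
LCM(3003, 1155, 99) = 3^2 × 5 × 7 × 11 × 13 = 45045.

45045 seconds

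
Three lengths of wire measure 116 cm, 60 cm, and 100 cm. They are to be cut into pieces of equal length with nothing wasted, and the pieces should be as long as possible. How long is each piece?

4 cm

Each piece length must divide every original length, so the longest possible is gcd(116, 60, 100).
116 = 2^2 × 29
60 = 2^2 × 3 × 5
100 = 2^2 × 5^2
gcd(116, 60, 100) = 2^2 = 4.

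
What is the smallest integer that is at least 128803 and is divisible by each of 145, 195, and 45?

The integer must be a common multiple of 145, 195, and 45, so a multiple of their LCM.
145 = 5 × 29
195 = 3 × 5 × 13
45 = 3^2 × 5
LCM(145, 195, 45) = 3^2 × 5 × 13 × 29 = 16965.
Smallest multiple of 16965 that is ≥ 128803: ⌈128803/16965⌉ × 16965 = 8 × 16965 = 135720.

135720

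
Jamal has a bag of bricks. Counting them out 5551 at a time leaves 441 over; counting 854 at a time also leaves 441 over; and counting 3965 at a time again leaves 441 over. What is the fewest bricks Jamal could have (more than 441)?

55951

N − 441 must be a common multiple of 5551, 854, and 3965.
5551 = 7 × 13 × 61
854 = 2 × 7 × 61
3965 = 5 × 13 × 61
LCM(5551, 854, 3965) = 2 × 5 × 7 × 13 × 61 = 55510.
Smallest N > 441 is LCM + 441 = 55510 + 441 = 55951.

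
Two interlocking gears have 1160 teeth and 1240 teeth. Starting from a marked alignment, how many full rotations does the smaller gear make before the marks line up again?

31 rotations

They are all back at their starting positions together after one LCM of the periods.
1160 = 2^3 × 5 × 29
1240 = 2^3 × 5 × 31
LCM(1160, 1240) = 2^3 × 5 × 29 × 31 = 35960.
Rotations for period 1160: 35960 / 1160 = 31.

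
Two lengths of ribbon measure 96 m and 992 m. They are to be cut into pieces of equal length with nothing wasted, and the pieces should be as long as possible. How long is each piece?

Each piece length must divide every original length, so the longest possible is gcd(96, 992).
96 = 2^5 × 3
992 = 2^5 × 31
gcd(96, 992) = 2^5 = 32.

32 m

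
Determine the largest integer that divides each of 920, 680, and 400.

920 = 2^3 × 5 × 23
680 = 2^3 × 5 × 17
400 = 2^4 × 5^2
gcd(920, 680, 400) = 2^3 × 5 = 40.

40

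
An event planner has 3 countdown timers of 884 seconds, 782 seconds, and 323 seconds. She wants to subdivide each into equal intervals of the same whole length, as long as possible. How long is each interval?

The interval must divide each timer length; the longest such is the gcd.
884 = 2^2 × 13 × 17
782 = 2 × 17 × 23
323 = 17 × 19
gcd(884, 782, 323) = 17.

17 seconds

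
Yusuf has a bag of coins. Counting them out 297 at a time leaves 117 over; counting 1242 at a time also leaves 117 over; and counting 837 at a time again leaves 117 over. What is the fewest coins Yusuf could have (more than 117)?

N − 117 must be a common multiple of 297, 1242, and 837.
297 = 3^3 × 11
1242 = 2 × 3^3 × 23
837 = 3^3 × 31
LCM(297, 1242, 837) = 2 × 3^3 × 11 × 23 × 31 = 423522.
Smallest N > 117 is LCM + 117 = 423522 + 117 = 423639.

423639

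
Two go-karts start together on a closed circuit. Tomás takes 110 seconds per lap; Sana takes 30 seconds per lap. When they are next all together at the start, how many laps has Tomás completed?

The first common completion time is the LCM of the periods.
110 = 2 × 5 × 11
30 = 2 × 3 × 5
LCM(110, 30) = 2 × 3 × 5 × 11 = 330.
Laps for period 110: 330 / 110 = 3.

3 laps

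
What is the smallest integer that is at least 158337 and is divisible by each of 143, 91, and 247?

The integer must be a common multiple of 143, 91, and 247, so a multiple of their LCM.
143 = 11 × 13
91 = 7 × 13
247 = 13 × 19
LCM(143, 91, 247) = 7 × 11 × 13 × 19 = 19019.
Smallest multiple of 19019 that is ≥ 158337: ⌈158337/19019⌉ × 19019 = 9 × 19019 = 171171.

171171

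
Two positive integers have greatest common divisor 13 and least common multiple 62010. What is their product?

For any two positive integers, gcd × lcm = product = 13 × 62010 = 806130.

806130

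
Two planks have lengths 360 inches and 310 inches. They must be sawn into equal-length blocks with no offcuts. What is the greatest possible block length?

This is the greatest common divisor of 360 and 310.
360 = 2^3 × 3^2 × 5
310 = 2 × 5 × 31
gcd(360, 310) = 2 × 5 = 10.

10 inches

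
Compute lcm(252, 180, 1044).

252 = 2^2 × 3^2 × 7
180 = 2^2 × 3^2 × 5
1044 = 2^2 × 3^2 × 29
LCM(252, 180, 1044) = 2^2 × 3^2 × 5 × 7 × 29 = 36540.

36540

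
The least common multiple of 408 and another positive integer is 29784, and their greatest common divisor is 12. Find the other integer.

gcd × lcm = product of the two integers, so the other integer is (12 × 29784) / 408 = 876.

876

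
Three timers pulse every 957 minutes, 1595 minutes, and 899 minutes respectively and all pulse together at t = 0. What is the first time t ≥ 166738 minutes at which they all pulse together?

296670 minutes

Joint pulses occur at multiples of LCM(957, 1595, 899).
957 = 3 × 11 × 29
1595 = 5 × 11 × 29
899 = 29 × 31
LCM(957, 1595, 899) = 3 × 5 × 11 × 29 × 31 = 148335.
Smallest multiple of 148335 that is ≥ 166738: ⌈166738/148335⌉ × 148335 = 2 × 148335 = 296670.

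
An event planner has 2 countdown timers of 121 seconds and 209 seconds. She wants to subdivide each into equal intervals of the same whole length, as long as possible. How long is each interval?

The interval must divide each timer length; the longest such is the gcd.
121 = 11^2
209 = 11 × 19
gcd(121, 209) = 11.

11 seconds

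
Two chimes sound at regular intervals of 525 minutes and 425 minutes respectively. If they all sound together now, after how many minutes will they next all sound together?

8925 minutes

They coincide at every common multiple of the periods; the first is the LCM.
525 = 3 × 5^2 × 7
425 = 5^2 × 17
LCM(525, 425) = 3 × 5^2 × 7 × 17 = 8925.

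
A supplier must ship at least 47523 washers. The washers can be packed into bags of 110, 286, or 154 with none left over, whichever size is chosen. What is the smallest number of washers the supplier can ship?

50050

The number of washers must be a common multiple of 110, 286, and 154, so a multiple of their LCM.
110 = 2 × 5 × 11
286 = 2 × 11 × 13
154 = 2 × 7 × 11
LCM(110, 286, 154) = 2 × 5 × 7 × 11 × 13 = 10010.
Smallest multiple of 10010 that is ≥ 47523: ⌈47523/10010⌉ × 10010 = 5 × 10010 = 50050.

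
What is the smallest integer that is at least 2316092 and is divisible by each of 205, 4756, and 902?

The integer must be a common multiple of 205, 4756, and 902, so a multiple of their LCM.
205 = 5 × 41
4756 = 2^2 × 29 × 41
902 = 2 × 11 × 41
LCM(205, 4756, 902) = 2^2 × 5 × 11 × 29 × 41 = 261580.
Smallest multiple of 261580 that is ≥ 2316092: ⌈2316092/261580⌉ × 261580 = 9 × 261580 = 2354220.

2354220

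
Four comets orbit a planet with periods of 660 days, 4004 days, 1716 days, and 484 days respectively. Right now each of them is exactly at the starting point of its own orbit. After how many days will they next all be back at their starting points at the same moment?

660660 days

They coincide at every common multiple of the periods; the first is the LCM.
660 = 2^2 × 3 × 5 × 11
4004 = 2^2 × 7 × 11 × 13
1716 = 2^2 × 3 × 11 × 13
484 = 2^2 × 11^2
LCM(660, 4004, 1716, 484) = 2^2 × 3 × 5 × 7 × 11^2 × 13 = 660660.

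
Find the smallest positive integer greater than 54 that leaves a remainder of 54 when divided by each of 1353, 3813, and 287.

293655

N − 54 must be a common multiple of 1353, 3813, and 287.
1353 = 3 × 11 × 41
3813 = 3 × 31 × 41
287 = 7 × 41
LCM(1353, 3813, 287) = 3 × 7 × 11 × 31 × 41 = 293601.
Smallest N > 54 is LCM + 54 = 293601 + 54 = 293655.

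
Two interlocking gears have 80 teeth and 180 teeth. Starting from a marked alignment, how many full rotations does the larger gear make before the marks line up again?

4 rotations

The first common completion time is the LCM of the periods.
80 = 2^4 × 5
180 = 2^2 × 3^2 × 5
LCM(80, 180) = 2^4 × 3^2 × 5 = 720.
Rotations for period 180: 720 / 180 = 4.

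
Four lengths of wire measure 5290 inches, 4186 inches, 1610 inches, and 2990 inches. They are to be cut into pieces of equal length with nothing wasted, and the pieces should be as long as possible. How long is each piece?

Each piece length must divide every original length, so the longest possible is gcd(5290, 4186, 1610, 2990).
5290 = 2 × 5 × 23^2
4186 = 2 × 7 × 13 × 23
1610 = 2 × 5 × 7 × 23
2990 = 2 × 5 × 13 × 23
gcd(5290, 4186, 1610, 2990) = 2 × 23 = 46.

46 inches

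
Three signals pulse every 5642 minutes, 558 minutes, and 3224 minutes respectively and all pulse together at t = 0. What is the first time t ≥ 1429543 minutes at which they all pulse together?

Joint pulses occur at multiples of LCM(5642, 558, 3224).
5642 = 2 × 7 × 13 × 31
558 = 2 × 3^2 × 31
3224 = 2^3 × 13 × 31
LCM(5642, 558, 3224) = 2^3 × 3^2 × 7 × 13 × 31 = 203112.
Smallest multiple of 203112 that is ≥ 1429543: ⌈1429543/203112⌉ × 203112 = 8 × 203112 = 1624896.

1624896 minutes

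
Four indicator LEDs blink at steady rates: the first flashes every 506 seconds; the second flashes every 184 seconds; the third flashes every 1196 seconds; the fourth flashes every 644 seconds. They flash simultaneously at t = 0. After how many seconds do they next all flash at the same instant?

The first simultaneous occurrence is after LCM of the individual periods.
506 = 2 × 11 × 23
184 = 2^3 × 23
1196 = 2^2 × 13 × 23
644 = 2^2 × 7 × 23
LCM(506, 184, 1196, 644) = 2^3 × 7 × 11 × 13 × 23 = 184184.

184184 seconds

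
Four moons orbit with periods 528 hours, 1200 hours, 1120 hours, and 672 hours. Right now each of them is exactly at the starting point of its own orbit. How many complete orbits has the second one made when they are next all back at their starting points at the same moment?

All finish a whole number of cycles simultaneously at t = LCM of the periods.
528 = 2^4 × 3 × 11
1200 = 2^4 × 3 × 5^2
1120 = 2^5 × 5 × 7
672 = 2^5 × 3 × 7
LCM(528, 1200, 1120, 672) = 2^5 × 3 × 5^2 × 7 × 11 = 184800.
Orbits for period 1200: 184800 / 1200 = 154.

154 orbits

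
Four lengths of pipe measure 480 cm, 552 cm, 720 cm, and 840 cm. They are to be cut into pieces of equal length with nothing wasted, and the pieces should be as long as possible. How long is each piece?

24 cm

The greatest length dividing all of 480, 552, 720, and 840 is their gcd.
480 = 2^5 × 3 × 5
552 = 2^3 × 3 × 23
720 = 2^4 × 3^2 × 5
840 = 2^3 × 3 × 5 × 7
gcd(480, 552, 720, 840) = 2^3 × 3 = 24.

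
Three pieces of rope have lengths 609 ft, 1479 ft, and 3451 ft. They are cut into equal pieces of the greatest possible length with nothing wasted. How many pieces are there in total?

Piece length = gcd(609, 1479, 3451).
609 = 3 × 7 × 29
1479 = 3 × 17 × 29
3451 = 7 × 17 × 29
gcd(609, 1479, 3451) = 29.
Total pieces = 609/29 + 1479/29 + 3451/29 = 21 + 51 + 119 = 191.

191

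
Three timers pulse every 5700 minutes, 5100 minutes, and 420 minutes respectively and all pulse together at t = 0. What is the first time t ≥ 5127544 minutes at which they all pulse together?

Joint pulses occur at multiples of LCM(5700, 5100, 420).
5700 = 2^2 × 3 × 5^2 × 19
5100 = 2^2 × 3 × 5^2 × 17
420 = 2^2 × 3 × 5 × 7
LCM(5700, 5100, 420) = 2^2 × 3 × 5^2 × 7 × 17 × 19 = 678300.
Smallest multiple of 678300 that is ≥ 5127544: ⌈5127544/678300⌉ × 678300 = 8 × 678300 = 5426400.

5426400 minutes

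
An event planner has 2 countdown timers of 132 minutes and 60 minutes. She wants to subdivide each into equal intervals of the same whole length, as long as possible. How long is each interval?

12 minutes

The interval must divide each timer length; the longest such is the gcd.
132 = 2^2 × 3 × 11
60 = 2^2 × 3 × 5
gcd(132, 60) = 2^2 × 3 = 12.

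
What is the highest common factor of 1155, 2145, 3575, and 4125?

55

1155 = 3 × 5 × 7 × 11
2145 = 3 × 5 × 11 × 13
3575 = 5^2 × 11 × 13
4125 = 3 × 5^3 × 11
gcd(1155, 2145, 3575, 4125) = 5 × 11 = 55.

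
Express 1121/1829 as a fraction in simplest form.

19/31

1121 = 19 × 59
1829 = 31 × 59
gcd(1121, 1829) = 59.
Divide numerator and denominator by 59: 1121/1829 = 19/31.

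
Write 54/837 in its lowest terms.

2/31

54 = 2 × 3^3
837 = 3^3 × 31
gcd(54, 837) = 3^3 = 27.
Divide numerator and denominator by 27: 54/837 = 2/31.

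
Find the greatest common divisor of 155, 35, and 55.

5

155 = 5 × 31
35 = 5 × 7
55 = 5 × 11
gcd(155, 35, 55) = 5.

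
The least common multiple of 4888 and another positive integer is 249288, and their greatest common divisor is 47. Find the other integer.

2397

gcd × lcm = product of the two integers, so the other integer is (47 × 249288) / 4888 = 2397.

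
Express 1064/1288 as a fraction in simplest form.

1064 = 2^3 × 7 × 19
1288 = 2^3 × 7 × 23
gcd(1064, 1288) = 2^3 × 7 = 56.
Divide numerator and denominator by 56: 1064/1288 = 19/23.

19/23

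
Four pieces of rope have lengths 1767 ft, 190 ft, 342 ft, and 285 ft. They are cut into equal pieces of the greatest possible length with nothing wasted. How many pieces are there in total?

Piece length = gcd(1767, 190, 342, 285).
1767 = 3 × 19 × 31
190 = 2 × 5 × 19
342 = 2 × 3^2 × 19
285 = 3 × 5 × 19
gcd(1767, 190, 342, 285) = 19.
Total pieces = 1767/19 + 190/19 + 342/19 + 285/19 = 93 + 10 + 18 + 15 = 136.

136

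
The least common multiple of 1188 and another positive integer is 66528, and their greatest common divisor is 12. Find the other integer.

672

gcd × lcm = product of the two integers, so the other integer is (12 × 66528) / 1188 = 672.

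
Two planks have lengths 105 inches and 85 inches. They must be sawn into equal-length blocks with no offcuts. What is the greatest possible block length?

5 inches

This is the greatest common divisor of 105 and 85.
105 = 3 × 5 × 7
85 = 5 × 17
gcd(105, 85) = 5.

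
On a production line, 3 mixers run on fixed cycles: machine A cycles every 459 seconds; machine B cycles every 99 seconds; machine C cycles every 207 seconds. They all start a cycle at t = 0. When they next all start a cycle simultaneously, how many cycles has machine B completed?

1173 cycles

The first common completion time is the LCM of the periods.
459 = 3^3 × 17
99 = 3^2 × 11
207 = 3^2 × 23
LCM(459, 99, 207) = 3^3 × 11 × 17 × 23 = 116127.
Cycles for period 99: 116127 / 99 = 1173.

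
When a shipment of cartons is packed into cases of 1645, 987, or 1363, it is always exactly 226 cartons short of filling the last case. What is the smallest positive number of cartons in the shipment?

Being 226 short of a full case of size k means N ≡ −226 (mod k), i.e. N + 226 is a multiple of each size.
1645 = 5 × 7 × 47
987 = 3 × 7 × 47
1363 = 29 × 47
LCM(1645, 987, 1363) = 3 × 5 × 7 × 29 × 47 = 143115.
Smallest positive N is 143115 − 226 = 142889.

142889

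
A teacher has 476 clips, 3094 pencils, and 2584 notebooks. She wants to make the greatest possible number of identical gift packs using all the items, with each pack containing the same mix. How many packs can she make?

The pack count must divide each quantity, so the greatest is gcd(476, 3094, 2584).
476 = 2^2 × 7 × 17
3094 = 2 × 7 × 13 × 17
2584 = 2^3 × 17 × 19
gcd(476, 3094, 2584) = 2 × 17 = 34.

34 packs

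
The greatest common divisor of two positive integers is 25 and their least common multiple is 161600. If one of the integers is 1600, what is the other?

For two integers, gcd × lcm = product, so the other is (25 × 161600) / 1600 = 4040000 / 1600 = 2525.

2525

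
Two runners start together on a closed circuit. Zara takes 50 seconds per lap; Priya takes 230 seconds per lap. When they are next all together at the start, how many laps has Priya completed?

They are all back at their starting positions together after one LCM of the periods.
50 = 2 × 5^2
230 = 2 × 5 × 23
LCM(50, 230) = 2 × 5^2 × 23 = 1150.
Laps for period 230: 1150 / 230 = 5.

5 laps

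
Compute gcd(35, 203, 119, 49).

35 = 5 × 7
203 = 7 × 29
119 = 7 × 17
49 = 7^2
gcd(35, 203, 119, 49) = 7.

7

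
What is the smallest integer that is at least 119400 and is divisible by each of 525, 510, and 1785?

The integer must be a common multiple of 525, 510, and 1785, so a multiple of their LCM.
525 = 3 × 5^2 × 7
510 = 2 × 3 × 5 × 17
1785 = 3 × 5 × 7 × 17
LCM(525, 510, 1785) = 2 × 3 × 5^2 × 7 × 17 = 17850.
Smallest multiple of 17850 that is ≥ 119400: ⌈119400/17850⌉ × 17850 = 7 × 17850 = 124950.

124950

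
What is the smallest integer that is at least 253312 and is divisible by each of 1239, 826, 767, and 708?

257712

The integer must be a common multiple of 1239, 826, 767, and 708, so a multiple of their LCM.
1239 = 3 × 7 × 59
826 = 2 × 7 × 59
767 = 13 × 59
708 = 2^2 × 3 × 59
LCM(1239, 826, 767, 708) = 2^2 × 3 × 7 × 13 × 59 = 64428.
Smallest multiple of 64428 that is ≥ 253312: ⌈253312/64428⌉ × 64428 = 4 × 64428 = 257712.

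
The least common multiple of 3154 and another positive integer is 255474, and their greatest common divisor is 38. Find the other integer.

gcd × lcm = product of the two integers, so the other integer is (38 × 255474) / 3154 = 3078.

3078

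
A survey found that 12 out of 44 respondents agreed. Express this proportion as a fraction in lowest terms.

3/11

12 = 2^2 × 3
44 = 2^2 × 11
gcd(12, 44) = 2^2 = 4.
Divide numerator and denominator by 4: 12/44 = 3/11.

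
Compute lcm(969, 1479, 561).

969 = 3 × 17 × 19
1479 = 3 × 17 × 29
561 = 3 × 11 × 17
LCM(969, 1479, 561) = 3 × 11 × 17 × 19 × 29 = 309111.

309111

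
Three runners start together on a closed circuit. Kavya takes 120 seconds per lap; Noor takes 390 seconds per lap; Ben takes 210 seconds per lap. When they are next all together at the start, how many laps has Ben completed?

52 laps

All finish a whole number of cycles simultaneously at t = LCM of the periods.
120 = 2^3 × 3 × 5
390 = 2 × 3 × 5 × 13
210 = 2 × 3 × 5 × 7
LCM(120, 390, 210) = 2^3 × 3 × 5 × 7 × 13 = 10920.
Laps for period 210: 10920 / 210 = 52.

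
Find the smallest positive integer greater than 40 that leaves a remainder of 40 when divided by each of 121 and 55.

645

N − 40 must be a common multiple of 121 and 55.
121 = 11^2
55 = 5 × 11
LCM(121, 55) = 5 × 11^2 = 605.
Smallest N > 40 is LCM + 40 = 605 + 40 = 645.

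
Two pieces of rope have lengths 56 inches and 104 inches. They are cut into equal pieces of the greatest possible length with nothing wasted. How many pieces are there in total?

20

Piece length = gcd(56, 104).
56 = 2^3 × 7
104 = 2^3 × 13
gcd(56, 104) = 2^3 = 8.
Total pieces = 56/8 + 104/8 = 7 + 13 = 20.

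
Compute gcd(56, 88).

56 = 2^3 × 7
88 = 2^3 × 11
gcd(56, 88) = 2^3 = 8.

8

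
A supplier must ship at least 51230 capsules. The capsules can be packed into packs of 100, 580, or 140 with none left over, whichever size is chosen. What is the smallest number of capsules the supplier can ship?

60900

The number of capsules must be a common multiple of 100, 580, and 140, so a multiple of their LCM.
100 = 2^2 × 5^2
580 = 2^2 × 5 × 29
140 = 2^2 × 5 × 7
LCM(100, 580, 140) = 2^2 × 5^2 × 7 × 29 = 20300.
Smallest multiple of 20300 that is ≥ 51230: ⌈51230/20300⌉ × 20300 = 3 × 20300 = 60900.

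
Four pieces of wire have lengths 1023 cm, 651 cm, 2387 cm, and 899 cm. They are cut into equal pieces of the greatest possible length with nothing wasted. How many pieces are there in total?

160

Piece length = gcd(1023, 651, 2387, 899).
1023 = 3 × 11 × 31
651 = 3 × 7 × 31
2387 = 7 × 11 × 31
899 = 29 × 31
gcd(1023, 651, 2387, 899) = 31.
Total pieces = 1023/31 + 651/31 + 2387/31 + 899/31 = 33 + 21 + 77 + 29 = 160.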